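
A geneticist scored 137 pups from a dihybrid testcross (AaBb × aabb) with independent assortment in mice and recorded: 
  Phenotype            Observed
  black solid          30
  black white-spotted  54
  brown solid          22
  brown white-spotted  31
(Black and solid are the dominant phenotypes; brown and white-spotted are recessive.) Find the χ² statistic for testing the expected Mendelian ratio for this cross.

16.606

A dihybrid testcross with independent assortment gives a 1:1:1:1 ratio.
The 1:1:1:1 ratio has 4 parts, so with N = 137 the expected counts are:
  black solid: 137 × 1/4 = 34.25
  black white-spotted: 137 × 1/4 = 34.25
  brown solid: 137 × 1/4 = 34.25
  brown white-spotted: 137 × 1/4 = 34.25
χ² = Σ (O − E)² / E
  black solid: (30 − 34.25)² / 34.25 = 0.5274
  black white-spotted: (54 − 34.25)² / 34.25 = 11.3887
  brown solid: (22 − 34.25)² / 34.25 = 4.3814
  brown white-spotted: (31 − 34.25)² / 34.25 = 0.3084
χ² = 0.5274 + 11.3887 + 4.3814 + 0.3084 = 16.6059 ≈ 16.606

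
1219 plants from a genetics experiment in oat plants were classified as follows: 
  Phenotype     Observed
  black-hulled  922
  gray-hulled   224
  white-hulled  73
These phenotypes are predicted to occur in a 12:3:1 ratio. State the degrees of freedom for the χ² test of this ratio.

2

A goodness-of-fit test with 3 phenotype classes has df = 3 − 1 = 2.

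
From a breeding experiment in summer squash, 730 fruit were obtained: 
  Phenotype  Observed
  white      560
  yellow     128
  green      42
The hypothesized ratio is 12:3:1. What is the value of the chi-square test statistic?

Total ratio parts = 16. Expected numbers out of 730:
  white: 730 × 12/16 = 547.5
  yellow: 730 × 3/16 = 136.875
  green: 730 × 1/16 = 45.625
χ² = Σ (O − E)² / E
  white: (560 − 547.5)² / 547.5 = 0.2854
  yellow: (128 − 136.875)² / 136.875 = 0.5755
  green: (42 − 45.625)² / 45.625 = 0.2880
χ² = 0.2854 + 0.5755 + 0.2880 = 1.1489 ≈ 1.149

1.149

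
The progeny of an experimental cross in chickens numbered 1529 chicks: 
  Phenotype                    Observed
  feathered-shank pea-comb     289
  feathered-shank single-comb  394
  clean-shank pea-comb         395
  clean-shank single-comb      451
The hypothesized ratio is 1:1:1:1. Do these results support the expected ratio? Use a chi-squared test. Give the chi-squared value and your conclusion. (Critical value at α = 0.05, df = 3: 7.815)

The 1:1:1:1 ratio has 4 parts, so with N = 1529 the expected counts are:
  feathered-shank pea-comb: 1529 × 1/4 = 382.25
  feathered-shank single-comb: 1529 × 1/4 = 382.25
  clean-shank pea-comb: 1529 × 1/4 = 382.25
  clean-shank single-comb: 1529 × 1/4 = 382.25
χ² = Σ (O − E)² / E
  feathered-shank pea-comb: (289 − 382.25)² / 382.25 = 22.7484
  feathered-shank single-comb: (394 − 382.25)² / 382.25 = 0.3612
  clean-shank pea-comb: (395 − 382.25)² / 382.25 = 0.4253
  clean-shank single-comb: (451 − 382.25)² / 382.25 = 12.3651
χ² = 22.7484 + 0.3612 + 0.4253 + 12.3651 = 35.900
Degrees of freedom = 4 − 1 = 3; critical value at α = 0.05 is 7.815.
Since 35.900 > 7.815, we reject the null hypothesis — the data do not fit the 1:1:1:1 ratio.

35.900; not consistent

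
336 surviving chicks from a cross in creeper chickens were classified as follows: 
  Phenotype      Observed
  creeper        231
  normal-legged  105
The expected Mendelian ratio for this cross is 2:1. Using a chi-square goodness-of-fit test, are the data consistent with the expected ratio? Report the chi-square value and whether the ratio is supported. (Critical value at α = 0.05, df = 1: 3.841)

The 2:1 ratio has 3 parts, so with N = 336 the expected counts are:
  creeper: 336 × 2/3 = 224
  normal-legged: 336 × 1/3 = 112
χ² = Σ (O − E)² / E
  creeper: (231 − 224)² / 224 = 0.2188
  normal-legged: (105 − 112)² / 112 = 0.4375
χ² = 0.2188 + 0.4375 = 0.6563 ≈ 0.656
Degrees of freedom = 2 − 1 = 1; critical value at α = 0.05 is 3.841.
Since 0.656 < 3.841, we fail to reject the null hypothesis — the data are consistent with the 2:1 ratio.

0.656; consistent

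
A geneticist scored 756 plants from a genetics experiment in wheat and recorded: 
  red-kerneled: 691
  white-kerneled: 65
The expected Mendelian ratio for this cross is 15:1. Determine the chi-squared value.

The 15:1 ratio has 16 parts, so with N = 756 the expected counts are:
  red-kerneled: 756 × 15/16 = 708.75
  white-kerneled: 756 × 1/16 = 47.25
χ² = Σ (O − E)² / E
  red-kerneled: (691 − 708.75)² / 708.75 = 0.4445
  white-kerneled: (65 − 47.25)² / 47.25 = 6.6680
χ² = 0.4445 + 6.6680 = 7.1125 ≈ 7.113

7.113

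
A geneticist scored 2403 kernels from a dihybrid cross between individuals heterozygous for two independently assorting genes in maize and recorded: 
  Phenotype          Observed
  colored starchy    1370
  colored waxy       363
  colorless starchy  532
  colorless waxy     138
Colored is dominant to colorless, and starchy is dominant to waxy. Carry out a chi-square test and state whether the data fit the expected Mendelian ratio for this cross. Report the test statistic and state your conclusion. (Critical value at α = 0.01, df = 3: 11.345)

A dihybrid F₂ with independent assortment and complete dominance at both loci gives a 9:3:3:1 phenotypic ratio.
Under the 9:3:3:1 hypothesis (Σ ratio = 16, N = 2403):
  colored starchy: 2403 × 9/16 = 1351.6875
  colored waxy: 2403 × 3/16 = 450.5625
  colorless starchy: 2403 × 3/16 = 450.5625
  colorless waxy: 2403 × 1/16 = 150.1875
χ² = Σ (O − E)² / E
  colored starchy: (1370 − 1351.6875)² / 1351.6875 = 0.2481
  colored waxy: (363 − 450.5625)² / 450.5625 = 17.0169
  colorless starchy: (532 − 450.5625)² / 450.5625 = 14.7195
  colorless waxy: (138 − 150.1875)² / 150.1875 = 0.9890
χ² = 0.2481 + 17.0169 + 14.7195 + 0.9890 = 32.9735 ≈ 32.974
Degrees of freedom = 4 − 1 = 3; critical value at α = 0.01 is 11.345.
Since 32.974 > 11.345, we reject the null hypothesis — the data do not fit the 9:3:3:1 ratio.

32.974; not consistent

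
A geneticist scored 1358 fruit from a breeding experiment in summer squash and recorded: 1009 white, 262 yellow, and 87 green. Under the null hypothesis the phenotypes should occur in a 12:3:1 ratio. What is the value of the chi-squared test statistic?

Under the 12:3:1 hypothesis (Σ ratio = 16, N = 1358):
  white: 1358 × 12/16 = 1018.5
  yellow: 1358 × 3/16 = 254.625
  green: 1358 × 1/16 = 84.875
χ² = Σ (O − E)² / E
  white: (1009 − 1018.5)² / 1018.5 = 0.0886
  yellow: (262 − 254.625)² / 254.625 = 0.2136
  green: (87 − 84.875)² / 84.875 = 0.0532
χ² = 0.0886 + 0.2136 + 0.0532 = 0.3554 ≈ 0.355

0.355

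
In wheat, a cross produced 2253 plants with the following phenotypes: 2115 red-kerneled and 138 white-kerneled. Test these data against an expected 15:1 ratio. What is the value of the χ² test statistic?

Expected counts for N = 2253 under a 15:1 ratio (total parts = 16):
  red-kerneled: 2253 × 15/16 = 2112.1875
  white-kerneled: 2253 × 1/16 = 140.8125
χ² = Σ (O − E)² / E
  red-kerneled: (2115 − 2112.1875)² / 2112.1875 = 0.0037
  white-kerneled: (138 − 140.8125)² / 140.8125 = 0.0562
χ² = 0.0037 + 0.0562 = 0.0599 ≈ 0.060

0.060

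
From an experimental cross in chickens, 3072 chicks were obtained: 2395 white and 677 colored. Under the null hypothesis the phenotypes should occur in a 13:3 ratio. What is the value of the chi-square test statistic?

Total ratio parts = 16. Expected numbers out of 3072:
  white: 3072 × 13/16 = 2496
  colored: 3072 × 3/16 = 576
χ² = Σ (O − E)² / E
  white: (2395 − 2496)² / 2496 = 4.0869
  colored: (677 − 576)² / 576 = 17.7101
χ² = 4.0869 + 17.7101 = 21.797

21.797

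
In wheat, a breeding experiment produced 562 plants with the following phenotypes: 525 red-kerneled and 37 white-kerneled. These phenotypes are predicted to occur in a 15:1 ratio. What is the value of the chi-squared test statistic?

The 15:1 ratio has 16 parts, so with N = 562 the expected counts are:
  red-kerneled: 562 × 15/16 = 526.875
  white-kerneled: 562 × 1/16 = 35.125
χ² = Σ (O − E)² / E
  red-kerneled: (525 − 526.875)² / 526.875 = 0.0067
  white-kerneled: (37 − 35.125)² / 35.125 = 0.1001
χ² = 0.0067 + 0.1001 = 0.1068 ≈ 0.107

0.107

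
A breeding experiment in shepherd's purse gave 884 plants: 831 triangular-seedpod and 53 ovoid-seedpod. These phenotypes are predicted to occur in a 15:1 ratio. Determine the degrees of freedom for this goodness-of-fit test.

1

A goodness-of-fit test with 2 phenotype classes has df = 2 − 1 = 1.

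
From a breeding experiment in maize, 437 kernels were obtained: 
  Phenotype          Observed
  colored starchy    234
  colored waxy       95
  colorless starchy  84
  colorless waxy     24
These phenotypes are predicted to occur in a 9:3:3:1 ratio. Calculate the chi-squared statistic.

3.104

Under the 9:3:3:1 hypothesis (Σ ratio = 16, N = 437):
  colored starchy: 437 × 9/16 = 245.8125
  colored waxy: 437 × 3/16 = 81.9375
  colorless starchy: 437 × 3/16 = 81.9375
  colorless waxy: 437 × 1/16 = 27.3125
χ² = Σ (O − E)² / E
  colored starchy: (234 − 245.8125)² / 245.8125 = 0.5676
  colored waxy: (95 − 81.9375)² / 81.9375 = 2.0824
  colorless starchy: (84 − 81.9375)² / 81.9375 = 0.0519
  colorless waxy: (24 − 27.3125)² / 27.3125 = 0.4017
χ² = 0.5676 + 2.0824 + 0.0519 + 0.4017 = 3.1036 ≈ 3.104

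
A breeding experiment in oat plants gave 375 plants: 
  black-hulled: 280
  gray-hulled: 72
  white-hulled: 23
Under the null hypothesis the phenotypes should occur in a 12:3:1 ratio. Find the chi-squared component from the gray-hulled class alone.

0.041

Expected counts for N = 375 under a 12:3:1 ratio (total parts = 16):
  black-hulled: 375 × 12/16 = 281.25
  gray-hulled: 375 × 3/16 = 70.3125
  white-hulled: 375 × 1/16 = 23.4375
Contribution of gray-hulled: (72 − 70.3125)² / 70.3125 = 0.0405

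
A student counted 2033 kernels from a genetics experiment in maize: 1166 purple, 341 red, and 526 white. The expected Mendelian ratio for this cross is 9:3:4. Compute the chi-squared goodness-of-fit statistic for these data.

5.297

Total ratio parts = 16. Expected numbers out of 2033:
  purple: 2033 × 9/16 = 1143.5625
  red: 2033 × 3/16 = 381.1875
  white: 2033 × 4/16 = 508.25
χ² = Σ (O − E)² / E
  purple: (1166 − 1143.5625)² / 1143.5625 = 0.4402
  red: (341 − 381.1875)² / 381.1875 = 4.2369
  white: (526 − 508.25)² / 508.25 = 0.6199
χ² = 0.4402 + 4.2369 + 0.6199 = 5.297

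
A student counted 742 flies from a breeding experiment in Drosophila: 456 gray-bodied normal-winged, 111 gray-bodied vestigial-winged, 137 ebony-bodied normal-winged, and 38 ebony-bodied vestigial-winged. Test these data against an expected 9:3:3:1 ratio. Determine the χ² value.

10.805

Expected counts for N = 742 under a 9:3:3:1 ratio (total parts = 16):
  gray-bodied normal-winged: 742 × 9/16 = 417.375
  gray-bodied vestigial-winged: 742 × 3/16 = 139.125
  ebony-bodied normal-winged: 742 × 3/16 = 139.125
  ebony-bodied vestigial-winged: 742 × 1/16 = 46.375
χ² = Σ (O − E)² / E
  gray-bodied normal-winged: (456 − 417.375)² / 417.375 = 3.5745
  gray-bodied vestigial-winged: (111 − 139.125)² / 139.125 = 5.6856
  ebony-bodied normal-winged: (137 − 139.125)² / 139.125 = 0.0325
  ebony-bodied vestigial-winged: (38 − 46.375)² / 46.375 = 1.5125
χ² = 3.5745 + 5.6856 + 0.0325 + 1.5125 = 10.8051 ≈ 10.805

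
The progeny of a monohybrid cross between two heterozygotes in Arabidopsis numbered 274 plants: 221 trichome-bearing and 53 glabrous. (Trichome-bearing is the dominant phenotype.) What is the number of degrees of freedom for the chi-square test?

1

For a monohybrid cross between heterozygotes with complete dominance, the expected phenotypic ratio is 3:1.
A goodness-of-fit test with 2 phenotype classes has df = 2 − 1 = 1.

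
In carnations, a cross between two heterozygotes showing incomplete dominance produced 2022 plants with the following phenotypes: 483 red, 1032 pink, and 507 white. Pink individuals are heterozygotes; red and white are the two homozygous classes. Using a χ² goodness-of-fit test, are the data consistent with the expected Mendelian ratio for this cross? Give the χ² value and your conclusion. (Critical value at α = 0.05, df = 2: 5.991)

With incomplete dominance, a heterozygote × heterozygote cross gives a 1:2:1 phenotypic ratio.
Expected counts for N = 2022 under a 1:2:1 ratio (total parts = 4):
  red: 2022 × 1/4 = 505.5
  pink: 2022 × 2/4 = 1011
  white: 2022 × 1/4 = 505.5
χ² = Σ (O − E)² / E
  red: (483 − 505.5)² / 505.5 = 1.0015
  pink: (1032 − 1011)² / 1011 = 0.4362
  white: (507 − 505.5)² / 505.5 = 0.0045
χ² = 1.0015 + 0.4362 + 0.0045 = 1.4422 ≈ 1.442
Degrees of freedom = 3 − 1 = 2; critical value at α = 0.05 is 5.991.
Since 1.442 < 5.991, we fail to reject the null hypothesis — the data are consistent with the 1:2:1 ratio.

1.442; consistent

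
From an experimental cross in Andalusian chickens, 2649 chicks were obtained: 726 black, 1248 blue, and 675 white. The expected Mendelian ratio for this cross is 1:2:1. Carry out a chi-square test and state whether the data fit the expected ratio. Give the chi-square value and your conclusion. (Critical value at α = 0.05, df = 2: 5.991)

10.801; not consistent

The 1:2:1 ratio has 4 parts, so with N = 2649 the expected counts are:
  black: 2649 × 1/4 = 662.25
  blue: 2649 × 2/4 = 1324.5
  white: 2649 × 1/4 = 662.25
χ² = Σ (O − E)² / E
  black: (726 − 662.25)² / 662.25 = 6.1367
  blue: (1248 − 1324.5)² / 1324.5 = 4.4185
  white: (675 − 662.25)² / 662.25 = 0.2455
χ² = 6.1367 + 4.4185 + 0.2455 = 10.8007 ≈ 10.801
Degrees of freedom = 3 − 1 = 2; critical value at α = 0.05 is 5.991.
Since 10.801 > 5.991, we reject the null hypothesis — the data do not fit the 1:2:1 ratio.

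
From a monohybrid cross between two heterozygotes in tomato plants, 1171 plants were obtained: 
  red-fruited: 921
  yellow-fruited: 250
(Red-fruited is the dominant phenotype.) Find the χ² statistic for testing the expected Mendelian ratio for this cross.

For a monohybrid cross between heterozygotes with complete dominance, the expected phenotypic ratio is 3:1.
Under the 3:1 hypothesis (Σ ratio = 4, N = 1171):
  red-fruited: 1171 × 3/4 = 878.25
  yellow-fruited: 1171 × 1/4 = 292.75
χ² = Σ (O − E)² / E
  red-fruited: (921 − 878.25)² / 878.25 = 2.0809
  yellow-fruited: (250 − 292.75)² / 292.75 = 6.2427
χ² = 2.0809 + 6.2427 = 8.3236 ≈ 8.324

8.324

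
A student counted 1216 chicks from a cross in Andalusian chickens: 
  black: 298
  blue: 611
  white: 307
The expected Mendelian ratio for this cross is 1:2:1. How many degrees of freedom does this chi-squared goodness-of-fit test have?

2

A goodness-of-fit test with 3 phenotype classes has df = 3 − 1 = 2.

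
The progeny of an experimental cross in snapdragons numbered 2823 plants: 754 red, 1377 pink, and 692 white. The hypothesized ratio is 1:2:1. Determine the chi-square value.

4.410

Total ratio parts = 4. Expected numbers out of 2823:
  red: 2823 × 1/4 = 705.75
  pink: 2823 × 2/4 = 1411.5
  white: 2823 × 1/4 = 705.75
χ² = Σ (O − E)² / E
  red: (754 − 705.75)² / 705.75 = 3.2987
  pink: (1377 − 1411.5)² / 1411.5 = 0.8433
  white: (692 − 705.75)² / 705.75 = 0.2679
χ² = 3.2987 + 0.8433 + 0.2679 = 4.4099 ≈ 4.410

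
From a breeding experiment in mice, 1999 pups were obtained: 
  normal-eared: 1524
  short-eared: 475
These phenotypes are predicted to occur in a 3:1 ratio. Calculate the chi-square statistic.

1.634

Total ratio parts = 4. Expected numbers out of 1999:
  normal-eared: 1999 × 3/4 = 1499.25
  short-eared: 1999 × 1/4 = 499.75
χ² = Σ (O − E)² / E
  normal-eared: (1524 − 1499.25)² / 1499.25 = 0.4086
  short-eared: (475 − 499.75)² / 499.75 = 1.2257
χ² = 0.4086 + 1.2257 = 1.6343 ≈ 1.634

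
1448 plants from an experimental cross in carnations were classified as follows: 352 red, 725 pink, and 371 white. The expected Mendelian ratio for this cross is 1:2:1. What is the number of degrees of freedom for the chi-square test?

2

A goodness-of-fit test with 3 phenotype classes has df = 3 − 1 = 2.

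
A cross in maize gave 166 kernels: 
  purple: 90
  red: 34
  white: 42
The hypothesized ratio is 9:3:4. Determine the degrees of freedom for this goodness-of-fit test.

A goodness-of-fit test with 3 phenotype classes has df = 3 − 1 = 2.

2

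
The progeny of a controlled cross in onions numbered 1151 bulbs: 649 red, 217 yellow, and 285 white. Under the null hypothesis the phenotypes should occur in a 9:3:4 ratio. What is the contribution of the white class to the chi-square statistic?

0.026

Expected counts for N = 1151 under a 9:3:4 ratio (total parts = 16):
  red: 1151 × 9/16 = 647.4375
  yellow: 1151 × 3/16 = 215.8125
  white: 1151 × 4/16 = 287.75
Contribution of white: (285 − 287.75)² / 287.75 = 0.0263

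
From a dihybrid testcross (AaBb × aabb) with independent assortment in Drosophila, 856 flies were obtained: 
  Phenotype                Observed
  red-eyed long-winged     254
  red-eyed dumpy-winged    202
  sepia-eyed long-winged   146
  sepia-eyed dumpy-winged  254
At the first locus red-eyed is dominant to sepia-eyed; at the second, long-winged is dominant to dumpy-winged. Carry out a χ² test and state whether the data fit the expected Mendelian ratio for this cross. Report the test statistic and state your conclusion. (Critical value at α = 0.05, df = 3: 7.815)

A dihybrid testcross with independent assortment gives a 1:1:1:1 ratio.
Under the 1:1:1:1 hypothesis (Σ ratio = 4, N = 856):
  red-eyed long-winged: 856 × 1/4 = 214
  red-eyed dumpy-winged: 856 × 1/4 = 214
  sepia-eyed long-winged: 856 × 1/4 = 214
  sepia-eyed dumpy-winged: 856 × 1/4 = 214
χ² = Σ (O − E)² / E
  red-eyed long-winged: (254 − 214)² / 214 = 7.4766
  red-eyed dumpy-winged: (202 − 214)² / 214 = 0.6729
  sepia-eyed long-winged: (146 − 214)² / 214 = 21.6075
  sepia-eyed dumpy-winged: (254 − 214)² / 214 = 7.4766
χ² = 7.4766 + 0.6729 + 21.6075 + 7.4766 = 37.2336 ≈ 37.234
Degrees of freedom = 4 − 1 = 3; critical value at α = 0.05 is 7.815.
Since 37.234 > 7.815, we reject the null hypothesis — the data do not fit the 1:1:1:1 ratio.

37.234; not consistent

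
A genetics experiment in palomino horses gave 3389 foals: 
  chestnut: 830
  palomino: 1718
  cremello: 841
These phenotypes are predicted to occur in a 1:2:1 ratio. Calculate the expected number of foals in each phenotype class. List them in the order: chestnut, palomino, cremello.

The 1:2:1 ratio has 4 parts, so with N = 3389 the expected counts are:
  chestnut: 3389 × 1/4 = 847.25
  palomino: 3389 × 2/4 = 1694.5
  cremello: 3389 × 1/4 = 847.25

847.25, 1694.5, 847.25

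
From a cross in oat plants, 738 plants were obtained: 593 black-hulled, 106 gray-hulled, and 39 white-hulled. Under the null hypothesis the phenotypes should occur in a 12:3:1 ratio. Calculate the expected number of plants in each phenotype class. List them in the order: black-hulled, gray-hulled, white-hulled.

553.5, 138.375, 46.125

Expected counts for N = 738 under a 12:3:1 ratio (total parts = 16):
  black-hulled: 738 × 12/16 = 553.5
  gray-hulled: 738 × 3/16 = 138.375
  white-hulled: 738 × 1/16 = 46.125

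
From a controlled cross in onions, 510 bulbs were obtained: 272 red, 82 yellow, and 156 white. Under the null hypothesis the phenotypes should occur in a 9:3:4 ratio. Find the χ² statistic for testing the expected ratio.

Expected counts for N = 510 under a 9:3:4 ratio (total parts = 16):
  red: 510 × 9/16 = 286.875
  yellow: 510 × 3/16 = 95.625
  white: 510 × 4/16 = 127.5
χ² = Σ (O − E)² / E
  red: (272 − 286.875)² / 286.875 = 0.7713
  yellow: (82 − 95.625)² / 95.625 = 1.9413
  white: (156 − 127.5)² / 127.5 = 6.3706
χ² = 0.7713 + 1.9413 + 6.3706 = 9.0832 ≈ 9.083

9.083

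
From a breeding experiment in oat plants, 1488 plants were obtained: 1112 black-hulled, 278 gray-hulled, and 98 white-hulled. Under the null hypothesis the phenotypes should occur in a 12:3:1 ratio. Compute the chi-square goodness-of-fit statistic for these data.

Under the 12:3:1 hypothesis (Σ ratio = 16, N = 1488):
  black-hulled: 1488 × 12/16 = 1116
  gray-hulled: 1488 × 3/16 = 279
  white-hulled: 1488 × 1/16 = 93
χ² = Σ (O − E)² / E
  black-hulled: (1112 − 1116)² / 1116 = 0.0143
  gray-hulled: (278 − 279)² / 279 = 0.0036
  white-hulled: (98 − 93)² / 93 = 0.2688
χ² = 0.0143 + 0.0036 + 0.2688 = 0.2867 ≈ 0.287

0.287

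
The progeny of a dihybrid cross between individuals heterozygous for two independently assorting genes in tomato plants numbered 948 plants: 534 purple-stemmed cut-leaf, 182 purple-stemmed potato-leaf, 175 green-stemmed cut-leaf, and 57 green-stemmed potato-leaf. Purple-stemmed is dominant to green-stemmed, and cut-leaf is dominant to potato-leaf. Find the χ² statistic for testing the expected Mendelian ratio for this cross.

A dihybrid F₂ with independent assortment and complete dominance at both loci gives a 9:3:3:1 phenotypic ratio.
Expected counts for N = 948 under a 9:3:3:1 ratio (total parts = 16):
  purple-stemmed cut-leaf: 948 × 9/16 = 533.25
  purple-stemmed potato-leaf: 948 × 3/16 = 177.75
  green-stemmed cut-leaf: 948 × 3/16 = 177.75
  green-stemmed potato-leaf: 948 × 1/16 = 59.25
χ² = Σ (O − E)² / E
  purple-stemmed cut-leaf: (534 − 533.25)² / 533.25 = 0.0011
  purple-stemmed potato-leaf: (182 − 177.75)² / 177.75 = 0.1016
  green-stemmed cut-leaf: (175 − 177.75)² / 177.75 = 0.0425
  green-stemmed potato-leaf: (57 − 59.25)² / 59.25 = 0.0854
χ² = 0.0011 + 0.1016 + 0.0425 + 0.0854 = 0.2306 ≈ 0.231

0.231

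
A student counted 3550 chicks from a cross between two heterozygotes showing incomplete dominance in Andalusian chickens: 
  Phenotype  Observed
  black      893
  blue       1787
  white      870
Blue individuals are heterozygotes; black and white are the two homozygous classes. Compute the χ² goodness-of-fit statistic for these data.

0.460

With incomplete dominance, a heterozygote × heterozygote cross gives a 1:2:1 phenotypic ratio.
Total ratio parts = 4. Expected numbers out of 3550:
  black: 3550 × 1/4 = 887.5
  blue: 3550 × 2/4 = 1775
  white: 3550 × 1/4 = 887.5
χ² = Σ (O − E)² / E
  black: (893 − 887.5)² / 887.5 = 0.0341
  blue: (1787 − 1775)² / 1775 = 0.0811
  white: (870 − 887.5)² / 887.5 = 0.3451
χ² = 0.0341 + 0.0811 + 0.3451 = 0.4603 ≈ 0.460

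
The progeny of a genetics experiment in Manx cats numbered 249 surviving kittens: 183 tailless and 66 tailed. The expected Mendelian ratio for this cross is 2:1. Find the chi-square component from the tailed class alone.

3.482

Under the 2:1 hypothesis (Σ ratio = 3, N = 249):
  tailless: 249 × 2/3 = 166
  tailed: 249 × 1/3 = 83
Contribution of tailed: (66 − 83)² / 83 = 3.4819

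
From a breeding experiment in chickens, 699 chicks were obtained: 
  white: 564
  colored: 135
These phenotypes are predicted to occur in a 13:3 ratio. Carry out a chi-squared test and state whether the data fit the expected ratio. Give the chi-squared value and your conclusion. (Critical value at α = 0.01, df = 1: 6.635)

Under the 13:3 hypothesis (Σ ratio = 16, N = 699):
  white: 699 × 13/16 = 567.9375
  colored: 699 × 3/16 = 131.0625
χ² = Σ (O − E)² / E
  white: (564 − 567.9375)² / 567.9375 = 0.0273
  colored: (135 − 131.0625)² / 131.0625 = 0.1183
χ² = 0.0273 + 0.1183 = 0.1456 ≈ 0.146
Degrees of freedom = 2 − 1 = 1; critical value at α = 0.01 is 6.635.
Since 0.146 < 6.635, we fail to reject the null hypothesis — the data are consistent with the 13:3 ratio.

0.146; consistent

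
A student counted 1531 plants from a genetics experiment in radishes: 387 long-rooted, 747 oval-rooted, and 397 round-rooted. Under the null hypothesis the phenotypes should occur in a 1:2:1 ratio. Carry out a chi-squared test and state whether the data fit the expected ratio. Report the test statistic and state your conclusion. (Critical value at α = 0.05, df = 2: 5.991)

Expected counts for N = 1531 under a 1:2:1 ratio (total parts = 4):
  long-rooted: 1531 × 1/4 = 382.75
  oval-rooted: 1531 × 2/4 = 765.5
  round-rooted: 1531 × 1/4 = 382.75
χ² = Σ (O − E)² / E
  long-rooted: (387 − 382.75)² / 382.75 = 0.0472
  oval-rooted: (747 − 765.5)² / 765.5 = 0.4471
  round-rooted: (397 − 382.75)² / 382.75 = 0.5305
χ² = 0.0472 + 0.4471 + 0.5305 = 1.0248 ≈ 1.025
Degrees of freedom = 3 − 1 = 2; critical value at α = 0.05 is 5.991.
Since 1.025 < 5.991, we fail to reject the null hypothesis — the data are consistent with the 1:2:1 ratio.

1.025; consistent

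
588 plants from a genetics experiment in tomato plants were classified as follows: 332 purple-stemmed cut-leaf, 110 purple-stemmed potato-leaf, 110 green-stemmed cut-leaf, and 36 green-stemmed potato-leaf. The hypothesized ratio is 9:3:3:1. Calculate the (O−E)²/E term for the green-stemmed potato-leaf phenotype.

Under the 9:3:3:1 hypothesis (Σ ratio = 16, N = 588):
  purple-stemmed cut-leaf: 588 × 9/16 = 330.75
  purple-stemmed potato-leaf: 588 × 3/16 = 110.25
  green-stemmed cut-leaf: 588 × 3/16 = 110.25
  green-stemmed potato-leaf: 588 × 1/16 = 36.75
Contribution of green-stemmed potato-leaf: (36 − 36.75)² / 36.75 = 0.0153

0.015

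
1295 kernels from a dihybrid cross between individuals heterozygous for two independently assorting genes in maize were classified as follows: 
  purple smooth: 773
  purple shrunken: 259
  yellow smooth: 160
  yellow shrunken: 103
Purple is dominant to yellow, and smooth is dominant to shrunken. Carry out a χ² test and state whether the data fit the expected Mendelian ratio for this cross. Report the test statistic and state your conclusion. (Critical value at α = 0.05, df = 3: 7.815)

A dihybrid F₂ with independent assortment and complete dominance at both loci gives a 9:3:3:1 phenotypic ratio.
Under the 9:3:3:1 hypothesis (Σ ratio = 16, N = 1295):
  purple smooth: 1295 × 9/16 = 728.4375
  purple shrunken: 1295 × 3/16 = 242.8125
  yellow smooth: 1295 × 3/16 = 242.8125
  yellow shrunken: 1295 × 1/16 = 80.9375
χ² = Σ (O − E)² / E
  purple smooth: (773 − 728.4375)² / 728.4375 = 2.7261
  purple shrunken: (259 − 242.8125)² / 242.8125 = 1.0792
  yellow smooth: (160 − 242.8125)² / 242.8125 = 28.2436
  yellow shrunken: (103 − 80.9375)² / 80.9375 = 6.0139
χ² = 2.7261 + 1.0792 + 28.2436 + 6.0139 = 38.0628 ≈ 38.063
Degrees of freedom = 4 − 1 = 3; critical value at α = 0.05 is 7.815.
Since 38.063 > 7.815, we reject the null hypothesis — the data do not fit the 9:3:3:1 ratio.

38.063; not consistent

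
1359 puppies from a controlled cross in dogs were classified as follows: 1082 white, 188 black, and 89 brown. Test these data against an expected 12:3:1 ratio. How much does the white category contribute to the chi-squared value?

3.863

Under the 12:3:1 hypothesis (Σ ratio = 16, N = 1359):
  white: 1359 × 12/16 = 1019.25
  black: 1359 × 3/16 = 254.8125
  brown: 1359 × 1/16 = 84.9375
Contribution of white: (1082 − 1019.25)² / 1019.25 = 3.8632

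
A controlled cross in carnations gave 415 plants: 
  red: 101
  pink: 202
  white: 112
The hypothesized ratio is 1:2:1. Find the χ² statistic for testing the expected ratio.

0.875

Expected counts for N = 415 under a 1:2:1 ratio (total parts = 4):
  red: 415 × 1/4 = 103.75
  pink: 415 × 2/4 = 207.5
  white: 415 × 1/4 = 103.75
χ² = Σ (O − E)² / E
  red: (101 − 103.75)² / 103.75 = 0.0729
  pink: (202 − 207.5)² / 207.5 = 0.1458
  white: (112 − 103.75)² / 103.75 = 0.6560
χ² = 0.0729 + 0.1458 + 0.6560 = 0.8747 ≈ 0.875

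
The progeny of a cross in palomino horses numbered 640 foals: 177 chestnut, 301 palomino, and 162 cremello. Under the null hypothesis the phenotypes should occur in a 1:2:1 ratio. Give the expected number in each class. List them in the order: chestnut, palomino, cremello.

Expected counts for N = 640 under a 1:2:1 ratio (total parts = 4):
  chestnut: 640 × 1/4 = 160
  palomino: 640 × 2/4 = 320
  cremello: 640 × 1/4 = 160

160, 320, 160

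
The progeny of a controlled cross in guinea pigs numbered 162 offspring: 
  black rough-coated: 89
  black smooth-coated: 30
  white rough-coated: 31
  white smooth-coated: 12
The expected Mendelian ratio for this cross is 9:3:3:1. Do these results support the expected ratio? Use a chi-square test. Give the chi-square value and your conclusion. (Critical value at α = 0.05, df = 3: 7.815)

Under the 9:3:3:1 hypothesis (Σ ratio = 16, N = 162):
  black rough-coated: 162 × 9/16 = 91.125
  black smooth-coated: 162 × 3/16 = 30.375
  white rough-coated: 162 × 3/16 = 30.375
  white smooth-coated: 162 × 1/16 = 10.125
χ² = Σ (O − E)² / E
  black rough-coated: (89 − 91.125)² / 91.125 = 0.0496
  black smooth-coated: (30 − 30.375)² / 30.375 = 0.0046
  white rough-coated: (31 − 30.375)² / 30.375 = 0.0129
  white smooth-coated: (12 − 10.125)² / 10.125 = 0.3472
χ² = 0.0496 + 0.0046 + 0.0129 + 0.3472 = 0.4143 ≈ 0.414
Degrees of freedom = 4 − 1 = 3; critical value at α = 0.05 is 7.815.
Since 0.414 < 7.815, we fail to reject the null hypothesis — the data are consistent with the 9:3:3:1 ratio.

0.414; consistent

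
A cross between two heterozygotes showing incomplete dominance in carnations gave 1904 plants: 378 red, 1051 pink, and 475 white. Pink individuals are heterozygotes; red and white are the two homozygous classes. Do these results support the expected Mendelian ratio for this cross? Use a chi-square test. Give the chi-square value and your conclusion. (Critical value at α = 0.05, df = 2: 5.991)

30.474; not consistent

With incomplete dominance, a heterozygote × heterozygote cross gives a 1:2:1 phenotypic ratio.
The 1:2:1 ratio has 4 parts, so with N = 1904 the expected counts are:
  red: 1904 × 1/4 = 476
  pink: 1904 × 2/4 = 952
  white: 1904 × 1/4 = 476
χ² = Σ (O − E)² / E
  red: (378 − 476)² / 476 = 20.1765
  pink: (1051 − 952)² / 952 = 10.2952
  white: (475 − 476)² / 476 = 0.0021
χ² = 20.1765 + 10.2952 + 0.0021 = 30.4738 ≈ 30.474
Degrees of freedom = 3 − 1 = 2; critical value at α = 0.05 is 5.991.
Since 30.474 > 5.991, we reject the null hypothesis — the data do not fit the 1:2:1 ratio.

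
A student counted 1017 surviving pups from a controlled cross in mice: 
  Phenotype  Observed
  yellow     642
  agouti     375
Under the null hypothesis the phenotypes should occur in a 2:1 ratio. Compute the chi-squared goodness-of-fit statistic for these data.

Expected counts for N = 1017 under a 2:1 ratio (total parts = 3):
  yellow: 1017 × 2/3 = 678
  agouti: 1017 × 1/3 = 339
χ² = Σ (O − E)² / E
  yellow: (642 − 678)² / 678 = 1.9115
  agouti: (375 − 339)² / 339 = 3.8230
χ² = 1.9115 + 3.8230 = 5.7345 ≈ 5.735

5.735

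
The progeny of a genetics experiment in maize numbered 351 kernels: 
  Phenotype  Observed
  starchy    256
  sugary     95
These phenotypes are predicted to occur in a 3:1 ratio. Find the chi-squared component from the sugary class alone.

0.599

Total ratio parts = 4. Expected numbers out of 351:
  starchy: 351 × 3/4 = 263.25
  sugary: 351 × 1/4 = 87.75
Contribution of sugary: (95 − 87.75)² / 87.75 = 0.5990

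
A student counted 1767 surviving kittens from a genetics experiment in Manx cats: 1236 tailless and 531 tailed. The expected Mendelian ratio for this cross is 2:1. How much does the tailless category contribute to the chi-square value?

The 2:1 ratio has 3 parts, so with N = 1767 the expected counts are:
  tailless: 1767 × 2/3 = 1178
  tailed: 1767 × 1/3 = 589
Contribution of tailless: (1236 − 1178)² / 1178 = 2.8557

2.856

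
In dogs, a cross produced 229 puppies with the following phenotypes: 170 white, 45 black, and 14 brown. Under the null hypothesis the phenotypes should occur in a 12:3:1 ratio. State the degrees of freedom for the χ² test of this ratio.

2

A goodness-of-fit test with 3 phenotype classes has df = 3 − 1 = 2.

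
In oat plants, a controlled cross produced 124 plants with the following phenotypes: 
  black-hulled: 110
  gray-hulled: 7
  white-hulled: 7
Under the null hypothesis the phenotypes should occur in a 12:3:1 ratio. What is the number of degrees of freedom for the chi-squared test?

A goodness-of-fit test with 3 phenotype classes has df = 3 − 1 = 2.

2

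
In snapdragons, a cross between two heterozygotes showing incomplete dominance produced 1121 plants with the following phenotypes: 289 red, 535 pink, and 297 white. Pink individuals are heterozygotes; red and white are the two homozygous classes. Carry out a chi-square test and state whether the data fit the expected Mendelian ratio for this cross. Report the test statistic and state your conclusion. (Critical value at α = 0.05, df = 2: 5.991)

With incomplete dominance, a heterozygote × heterozygote cross gives a 1:2:1 phenotypic ratio.
Total ratio parts = 4. Expected numbers out of 1121:
  red: 1121 × 1/4 = 280.25
  pink: 1121 × 2/4 = 560.5
  white: 1121 × 1/4 = 280.25
χ² = Σ (O − E)² / E
  red: (289 − 280.25)² / 280.25 = 0.2732
  pink: (535 − 560.5)² / 560.5 = 1.1601
  white: (297 − 280.25)² / 280.25 = 1.0011
χ² = 0.2732 + 1.1601 + 1.0011 = 2.4344 ≈ 2.434
Degrees of freedom = 3 − 1 = 2; critical value at α = 0.05 is 5.991.
Since 2.434 < 5.991, we fail to reject the null hypothesis — the data are consistent with the 1:2:1 ratio.

2.434; consistent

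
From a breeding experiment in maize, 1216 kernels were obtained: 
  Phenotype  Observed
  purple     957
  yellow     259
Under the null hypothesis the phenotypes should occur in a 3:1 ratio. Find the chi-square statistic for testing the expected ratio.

8.882

Expected counts for N = 1216 under a 3:1 ratio (total parts = 4):
  purple: 1216 × 3/4 = 912
  yellow: 1216 × 1/4 = 304
χ² = Σ (O − E)² / E
  purple: (957 − 912)² / 912 = 2.2204
  yellow: (259 − 304)² / 304 = 6.6612
χ² = 2.2204 + 6.6612 = 8.8816 ≈ 8.882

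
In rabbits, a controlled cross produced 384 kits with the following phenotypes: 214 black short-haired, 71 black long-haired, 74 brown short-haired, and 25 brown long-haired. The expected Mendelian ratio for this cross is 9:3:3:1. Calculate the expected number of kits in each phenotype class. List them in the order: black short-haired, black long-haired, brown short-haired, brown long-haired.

Expected counts for N = 384 under a 9:3:3:1 ratio (total parts = 16):
  black short-haired: 384 × 9/16 = 216
  black long-haired: 384 × 3/16 = 72
  brown short-haired: 384 × 3/16 = 72
  brown long-haired: 384 × 1/16 = 24

216, 72, 72, 24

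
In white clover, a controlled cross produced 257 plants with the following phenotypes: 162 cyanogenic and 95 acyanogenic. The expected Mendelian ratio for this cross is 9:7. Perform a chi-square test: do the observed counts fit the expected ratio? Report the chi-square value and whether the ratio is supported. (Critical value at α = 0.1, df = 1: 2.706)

Under the 9:7 hypothesis (Σ ratio = 16, N = 257):
  cyanogenic: 257 × 9/16 = 144.5625
  acyanogenic: 257 × 7/16 = 112.4375
χ² = Σ (O − E)² / E
  cyanogenic: (162 − 144.5625)² / 144.5625 = 2.1034
  acyanogenic: (95 − 112.4375)² / 112.4375 = 2.7043
χ² = 2.1034 + 2.7043 = 4.8077 ≈ 4.808
Degrees of freedom = 2 − 1 = 1; critical value at α = 0.1 is 2.706.
Since 4.808 > 2.706, we reject the null hypothesis — the data do not fit the 9:7 ratio.

4.808; not consistent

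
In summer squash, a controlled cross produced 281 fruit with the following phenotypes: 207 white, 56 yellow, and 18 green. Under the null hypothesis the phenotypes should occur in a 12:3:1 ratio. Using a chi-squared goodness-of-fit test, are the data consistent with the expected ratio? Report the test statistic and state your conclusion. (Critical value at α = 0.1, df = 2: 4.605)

0.286; consistent

Under the 12:3:1 hypothesis (Σ ratio = 16, N = 281):
  white: 281 × 12/16 = 210.75
  yellow: 281 × 3/16 = 52.6875
  green: 281 × 1/16 = 17.5625
χ² = Σ (O − E)² / E
  white: (207 − 210.75)² / 210.75 = 0.0667
  yellow: (56 − 52.6875)² / 52.6875 = 0.2083
  green: (18 − 17.5625)² / 17.5625 = 0.0109
χ² = 0.0667 + 0.2083 + 0.0109 = 0.2859 ≈ 0.286
Degrees of freedom = 3 − 1 = 2; critical value at α = 0.1 is 4.605.
Since 0.286 < 4.605, we fail to reject the null hypothesis — the data are consistent with the 12:3:1 ratio.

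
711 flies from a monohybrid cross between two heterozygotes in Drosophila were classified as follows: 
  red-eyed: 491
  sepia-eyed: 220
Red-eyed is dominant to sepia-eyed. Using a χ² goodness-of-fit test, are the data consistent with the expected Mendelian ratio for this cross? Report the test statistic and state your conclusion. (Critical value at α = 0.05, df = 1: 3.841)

13.390; not consistent

For a monohybrid cross between heterozygotes with complete dominance, the expected phenotypic ratio is 3:1.
Total ratio parts = 4. Expected numbers out of 711:
  red-eyed: 711 × 3/4 = 533.25
  sepia-eyed: 711 × 1/4 = 177.75
χ² = Σ (O − E)² / E
  red-eyed: (491 − 533.25)² / 533.25 = 3.3475
  sepia-eyed: (220 − 177.75)² / 177.75 = 10.0425
χ² = 3.3475 + 10.0425 = 13.390
Degrees of freedom = 2 − 1 = 1; critical value at α = 0.05 is 3.841.
Since 13.390 > 3.841, we reject the null hypothesis — the data do not fit the 3:1 ratio.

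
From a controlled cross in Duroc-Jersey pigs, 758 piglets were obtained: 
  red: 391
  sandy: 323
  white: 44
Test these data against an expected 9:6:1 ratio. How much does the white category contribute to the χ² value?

Under the 9:6:1 hypothesis (Σ ratio = 16, N = 758):
  red: 758 × 9/16 = 426.375
  sandy: 758 × 6/16 = 284.25
  white: 758 × 1/16 = 47.375
Contribution of white: (44 − 47.375)² / 47.375 = 0.2404

0.240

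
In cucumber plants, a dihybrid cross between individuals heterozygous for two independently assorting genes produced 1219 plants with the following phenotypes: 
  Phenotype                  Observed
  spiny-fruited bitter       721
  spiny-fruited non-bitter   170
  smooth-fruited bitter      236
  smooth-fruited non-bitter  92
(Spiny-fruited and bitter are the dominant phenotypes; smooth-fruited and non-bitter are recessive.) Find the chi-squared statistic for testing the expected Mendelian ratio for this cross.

20.347

A dihybrid F₂ with independent assortment and complete dominance at both loci gives a 9:3:3:1 phenotypic ratio.
Total ratio parts = 16. Expected numbers out of 1219:
  spiny-fruited bitter: 1219 × 9/16 = 685.6875
  spiny-fruited non-bitter: 1219 × 3/16 = 228.5625
  smooth-fruited bitter: 1219 × 3/16 = 228.5625
  smooth-fruited non-bitter: 1219 × 1/16 = 76.1875
χ² = Σ (O − E)² / E
  spiny-fruited bitter: (721 − 685.6875)² / 685.6875 = 1.8186
  spiny-fruited non-bitter: (170 − 228.5625)² / 228.5625 = 15.0049
  smooth-fruited bitter: (236 − 228.5625)² / 228.5625 = 0.2420
  smooth-fruited non-bitter: (92 − 76.1875)² / 76.1875 = 3.2818
χ² = 1.8186 + 15.0049 + 0.2420 + 3.2818 = 20.3473 ≈ 20.347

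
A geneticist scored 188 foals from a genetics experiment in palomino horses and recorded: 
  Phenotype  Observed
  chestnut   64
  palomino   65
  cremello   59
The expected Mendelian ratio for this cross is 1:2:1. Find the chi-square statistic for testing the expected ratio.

18.160

The 1:2:1 ratio has 4 parts, so with N = 188 the expected counts are:
  chestnut: 188 × 1/4 = 47
  palomino: 188 × 2/4 = 94
  cremello: 188 × 1/4 = 47
χ² = Σ (O − E)² / E
  chestnut: (64 − 47)² / 47 = 6.1489
  palomino: (65 − 94)² / 94 = 8.9468
  cremello: (59 − 47)² / 47 = 3.0638
χ² = 6.1489 + 8.9468 + 3.0638 = 18.1595 ≈ 18.160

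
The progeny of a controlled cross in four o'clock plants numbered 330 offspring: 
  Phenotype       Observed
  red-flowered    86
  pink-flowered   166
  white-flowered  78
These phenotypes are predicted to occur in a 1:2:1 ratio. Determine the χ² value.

The 1:2:1 ratio has 4 parts, so with N = 330 the expected counts are:
  red-flowered: 330 × 1/4 = 82.5
  pink-flowered: 330 × 2/4 = 165
  white-flowered: 330 × 1/4 = 82.5
χ² = Σ (O − E)² / E
  red-flowered: (86 − 82.5)² / 82.5 = 0.1485
  pink-flowered: (166 − 165)² / 165 = 0.0061
  white-flowered: (78 − 82.5)² / 82.5 = 0.2455
χ² = 0.1485 + 0.0061 + 0.2455 = 0.4001 ≈ 0.400

0.400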